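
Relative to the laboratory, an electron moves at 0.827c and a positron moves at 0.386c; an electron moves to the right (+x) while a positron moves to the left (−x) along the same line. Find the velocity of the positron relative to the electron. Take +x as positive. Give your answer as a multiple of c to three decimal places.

-0.919c

β_A = 0.827, β_B = -0.386.
Transform to A's frame with the inverse velocity-addition law: u' = (u − v)/(1 − uv/c²), taking u = β_B and v = β_A.
u' = (-0.386 − 0.827) / (1 − (0.827)(-0.386)) = -1.2130/1.3192 = -0.9195.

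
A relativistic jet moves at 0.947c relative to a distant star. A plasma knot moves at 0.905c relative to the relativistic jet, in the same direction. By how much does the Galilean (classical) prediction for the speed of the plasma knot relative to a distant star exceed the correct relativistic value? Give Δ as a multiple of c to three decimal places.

Δ = 0.855c

Galilean: u_cl = 0.905 + 0.947 = 1.8520.
Relativistic: u_rel = (0.905 + 0.947) / (1 + 0.905·0.947) = 1.8520/1.8570 = 0.9973.
Δ = 1.8520 − 0.9973 = 0.8547.
(The classical prediction exceeds c; the relativistic result does not.)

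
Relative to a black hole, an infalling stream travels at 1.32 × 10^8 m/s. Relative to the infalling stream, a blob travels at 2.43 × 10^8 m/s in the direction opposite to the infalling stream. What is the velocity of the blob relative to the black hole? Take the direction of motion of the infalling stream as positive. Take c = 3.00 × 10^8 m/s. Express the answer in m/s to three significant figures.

-1.72 × 10^8 m/s

In units of c (dividing by 3.00 × 10^8 m/s): v = 0.440, u' = -0.810.
u = (u' + v)/(1 + u'v/c²):
u = (-0.810 + 0.440) / (1 + (-0.810)·0.440) = -0.3700/0.6436 = -0.5749
Converting back: u = -0.5749 × 3.00 × 10^8 m/s.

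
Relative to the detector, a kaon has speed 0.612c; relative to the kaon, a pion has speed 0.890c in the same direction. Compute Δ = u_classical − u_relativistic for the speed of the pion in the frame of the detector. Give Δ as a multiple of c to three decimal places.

Δ = 0.530c

Galilean: u_cl = 0.890 + 0.612 = 1.5020.
Relativistic: u_rel = (0.890 + 0.612) / (1 + 0.890·0.612) = 1.5020/1.5447 = 0.9724.
Δ = 1.5020 − 0.9724 = 0.5296.
(The classical prediction exceeds c; the relativistic result does not.)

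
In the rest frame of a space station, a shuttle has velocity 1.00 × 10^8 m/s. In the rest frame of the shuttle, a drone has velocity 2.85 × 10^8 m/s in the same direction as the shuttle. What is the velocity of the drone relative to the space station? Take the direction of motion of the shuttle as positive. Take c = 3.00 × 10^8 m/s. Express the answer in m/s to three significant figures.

In units of c (dividing by 3.00 × 10^8 m/s): v = 0.333, u' = 0.950.
u = (u' + v)/(1 + u'v/c²):
u = (0.950 + 0.333) / (1 + 0.950·0.333) = 1.2833/1.3167 = 0.9747
(Galilean addition would give +1.283c, exceeding c.)
Converting back: u = 0.9747 × 3.00 × 10^8 m/s.

2.92 × 10^8 m/s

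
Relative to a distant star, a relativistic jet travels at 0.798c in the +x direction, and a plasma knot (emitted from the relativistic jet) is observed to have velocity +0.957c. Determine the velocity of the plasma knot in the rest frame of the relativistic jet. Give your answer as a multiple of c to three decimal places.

Invert the composition law: u' = (u − v)/(1 − uv/c²).
u' = (0.957 − 0.798) / (1 − (0.957)(0.798)) = 0.1590/0.2363 = 0.6728.

+0.673c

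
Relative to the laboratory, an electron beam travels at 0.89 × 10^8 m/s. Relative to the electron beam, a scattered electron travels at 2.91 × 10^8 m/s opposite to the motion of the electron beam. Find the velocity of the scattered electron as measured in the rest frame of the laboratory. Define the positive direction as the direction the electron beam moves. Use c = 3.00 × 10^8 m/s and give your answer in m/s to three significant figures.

In units of c (dividing by 3.00 × 10^8 m/s): v = 0.297, u' = -0.970.
u = (u' + v)/(1 + u'v/c²):
u = (-0.970 + 0.297) / (1 + (-0.970)·0.297) = -0.6733/0.7122 = -0.9454
Converting back: u = -0.9454 × 3.00 × 10^8 m/s.

-2.84 × 10^8 m/s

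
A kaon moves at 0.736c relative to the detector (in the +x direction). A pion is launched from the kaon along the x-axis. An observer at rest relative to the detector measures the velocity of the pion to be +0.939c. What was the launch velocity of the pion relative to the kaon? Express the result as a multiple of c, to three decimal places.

+0.657c

Invert the composition law: u' = (u − v)/(1 − uv/c²).
u' = (0.939 − 0.736) / (1 − (0.939)(0.736)) = 0.2030/0.3089 = 0.6572.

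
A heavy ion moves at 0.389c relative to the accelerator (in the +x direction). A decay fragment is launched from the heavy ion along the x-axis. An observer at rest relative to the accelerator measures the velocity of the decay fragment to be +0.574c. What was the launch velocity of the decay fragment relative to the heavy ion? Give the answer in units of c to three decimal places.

+0.238c

Invert the composition law: u' = (u − v)/(1 − uv/c²).
u' = (0.574 − 0.389) / (1 − (0.574)(0.389)) = 0.1850/0.7767 = 0.2382.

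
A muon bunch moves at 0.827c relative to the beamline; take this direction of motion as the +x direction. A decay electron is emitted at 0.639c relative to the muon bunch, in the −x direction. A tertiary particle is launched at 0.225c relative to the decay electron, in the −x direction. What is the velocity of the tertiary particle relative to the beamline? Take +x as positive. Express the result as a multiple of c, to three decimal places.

+0.191c

Apply u = (u' + v)/(1 + u'v/c²) successively, working outward toward the beamline.
Start: velocity of the muon bunch relative to the beamline = 0.8270c.
Compose with the decay electron (u' = -0.639 in the muon bunch frame): u_1 = (-0.639 + 0.827) / (1 + (-0.639)·0.827) = 0.1880/0.4715 = 0.3987.
Compose with the tertiary particle (u' = -0.225 in the decay electron frame): u_2 = (-0.225 + 0.399) / (1 + (-0.225)·0.399) = 0.1737/0.9103 = 0.1908.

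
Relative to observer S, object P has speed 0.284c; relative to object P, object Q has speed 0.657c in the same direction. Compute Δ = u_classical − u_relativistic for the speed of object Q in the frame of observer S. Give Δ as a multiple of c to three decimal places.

Δ = 0.148c

Galilean: u_cl = 0.657 + 0.284 = 0.9410.
Relativistic: u_rel = (0.657 + 0.284) / (1 + 0.657·0.284) = 0.9410/1.1866 = 0.7930.
Δ = 0.9410 − 0.7930 = 0.1480.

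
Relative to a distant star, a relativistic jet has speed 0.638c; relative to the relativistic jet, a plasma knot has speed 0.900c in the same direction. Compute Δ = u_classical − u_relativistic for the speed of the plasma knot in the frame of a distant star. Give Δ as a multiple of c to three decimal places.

Galilean: u_cl = 0.900 + 0.638 = 1.5380.
Relativistic: u_rel = (0.900 + 0.638) / (1 + 0.900·0.638) = 1.5380/1.5742 = 0.9770.
Δ = 1.5380 − 0.9770 = 0.5610.
(The classical prediction exceeds c; the relativistic result does not.)

Δ = 0.561c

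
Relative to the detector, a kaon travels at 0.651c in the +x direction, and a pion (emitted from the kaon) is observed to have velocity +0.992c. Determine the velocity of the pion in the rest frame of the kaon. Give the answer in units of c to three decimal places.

+0.963c

Invert the composition law: u' = (u − v)/(1 − uv/c²).
u' = (0.992 − 0.651) / (1 − (0.992)(0.651)) = 0.3410/0.3542 = 0.9627.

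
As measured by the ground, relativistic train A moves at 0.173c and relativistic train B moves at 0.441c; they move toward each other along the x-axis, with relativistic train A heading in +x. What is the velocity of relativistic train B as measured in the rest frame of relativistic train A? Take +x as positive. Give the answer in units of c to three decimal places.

-0.570c

β_A = 0.173, β_B = -0.441.
Transform to A's frame with the inverse velocity-addition law: u' = (u − v)/(1 − uv/c²), taking u = β_B and v = β_A.
u' = (-0.441 − 0.173) / (1 − (0.173)(-0.441)) = -0.6140/1.0763 = -0.5705.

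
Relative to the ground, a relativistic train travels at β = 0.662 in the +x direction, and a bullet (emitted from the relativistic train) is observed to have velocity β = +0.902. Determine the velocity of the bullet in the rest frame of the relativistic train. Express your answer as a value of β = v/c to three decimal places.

Invert the composition law: u' = (u − v)/(1 − uv/c²).
u' = (0.902 − 0.662) / (1 − (0.902)(0.662)) = 0.2400/0.4029 = 0.5957.

β = +0.596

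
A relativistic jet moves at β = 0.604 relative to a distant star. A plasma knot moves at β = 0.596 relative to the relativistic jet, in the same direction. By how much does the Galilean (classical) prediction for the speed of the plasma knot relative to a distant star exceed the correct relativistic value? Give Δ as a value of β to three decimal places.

Galilean: u_cl = 0.596 + 0.604 = 1.2000.
Relativistic: u_rel = (0.596 + 0.604) / (1 + 0.596·0.604) = 1.2000/1.3600 = 0.8824.
Δ = 1.2000 − 0.8824 = 0.3176.
(The classical prediction exceeds c; the relativistic result does not.)

Δ = 0.318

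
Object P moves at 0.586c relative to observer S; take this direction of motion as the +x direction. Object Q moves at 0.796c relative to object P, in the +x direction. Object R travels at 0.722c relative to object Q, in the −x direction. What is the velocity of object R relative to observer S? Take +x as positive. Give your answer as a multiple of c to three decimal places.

Apply u = (u' + v)/(1 + u'v/c²) successively, working outward toward observer S.
Start: velocity of object P relative to observer S = 0.5860c.
Compose with object Q (u' = 0.796 in object P frame): u_1 = (0.796 + 0.586) / (1 + 0.796·0.586) = 1.3820/1.4665 = 0.9424.
Compose with object R (u' = -0.722 in object Q frame): u_2 = (-0.722 + 0.942) / (1 + (-0.722)·0.942) = 0.2204/0.3196 = 0.6897.

+0.690c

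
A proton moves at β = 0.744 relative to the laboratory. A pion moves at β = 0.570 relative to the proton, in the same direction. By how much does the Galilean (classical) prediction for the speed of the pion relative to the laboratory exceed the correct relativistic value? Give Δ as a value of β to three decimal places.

Δ = 0.391

Galilean: u_cl = 0.570 + 0.744 = 1.3140.
Relativistic: u_rel = (0.570 + 0.744) / (1 + 0.570·0.744) = 1.3140/1.4241 = 0.9227.
Δ = 1.3140 − 0.9227 = 0.3913.
(The classical prediction exceeds c; the relativistic result does not.)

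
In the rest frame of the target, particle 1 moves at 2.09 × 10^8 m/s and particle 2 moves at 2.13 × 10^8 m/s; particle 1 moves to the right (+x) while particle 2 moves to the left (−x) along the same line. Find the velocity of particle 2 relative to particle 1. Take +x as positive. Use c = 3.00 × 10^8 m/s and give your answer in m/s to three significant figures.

β_A = 0.697, β_B = -0.710 (dividing each by c = 3.00 × 10^8 m/s).
Transform to A's frame with the inverse velocity-addition law: u' = (u − v)/(1 − uv/c²), taking u = β_B and v = β_A.
u' = (-0.710 − 0.697) / (1 − (0.697)(-0.710)) = -1.4067/1.4946 = -0.9411.
u' = -0.9411 × 3.00 × 10^8 m/s.

-2.82 × 10^8 m/s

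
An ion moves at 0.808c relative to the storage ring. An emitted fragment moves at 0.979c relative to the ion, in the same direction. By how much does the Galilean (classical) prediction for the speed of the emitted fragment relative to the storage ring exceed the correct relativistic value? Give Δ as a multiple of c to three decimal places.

Galilean: u_cl = 0.979 + 0.808 = 1.7870.
Relativistic: u_rel = (0.979 + 0.808) / (1 + 0.979·0.808) = 1.7870/1.7910 = 0.9977.
Δ = 1.7870 − 0.9977 = 0.7893.
(The classical prediction exceeds c; the relativistic result does not.)

Δ = 0.789c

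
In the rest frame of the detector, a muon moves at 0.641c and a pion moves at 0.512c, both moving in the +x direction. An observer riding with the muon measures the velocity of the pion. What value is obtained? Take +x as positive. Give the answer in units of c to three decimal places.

-0.192c

β_A = 0.641, β_B = 0.512.
Transform to A's frame with the inverse velocity-addition law: u' = (u − v)/(1 − uv/c²), taking u = β_B and v = β_A.
u' = (0.512 − 0.641) / (1 − (0.641)(0.512)) = -0.1290/0.6718 = -0.1920.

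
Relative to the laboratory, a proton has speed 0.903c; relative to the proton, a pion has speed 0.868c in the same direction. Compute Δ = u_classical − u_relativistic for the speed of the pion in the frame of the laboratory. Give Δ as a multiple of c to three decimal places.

Galilean: u_cl = 0.868 + 0.903 = 1.7710.
Relativistic: u_rel = (0.868 + 0.903) / (1 + 0.868·0.903) = 1.7710/1.7838 = 0.9928.
Δ = 1.7710 − 0.9928 = 0.7782.
(The classical prediction exceeds c; the relativistic result does not.)

Δ = 0.778c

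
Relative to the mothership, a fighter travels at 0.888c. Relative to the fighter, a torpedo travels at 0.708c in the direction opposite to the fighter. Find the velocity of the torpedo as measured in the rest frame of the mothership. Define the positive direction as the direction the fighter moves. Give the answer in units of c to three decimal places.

+0.485c

With v = 0.888 and u' = -0.708 (in units of c),
u = (u' + v)/(1 + u'v/c²):
u = (-0.708 + 0.888) / (1 + (-0.708)·0.888) = 0.1800/0.3713 = 0.4848
(Galilean addition would give +0.180c.)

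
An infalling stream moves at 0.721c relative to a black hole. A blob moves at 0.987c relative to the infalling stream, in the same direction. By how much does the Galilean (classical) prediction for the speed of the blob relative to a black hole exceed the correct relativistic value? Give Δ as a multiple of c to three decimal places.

Δ = 0.710c

Galilean: u_cl = 0.987 + 0.721 = 1.7080.
Relativistic: u_rel = (0.987 + 0.721) / (1 + 0.987·0.721) = 1.7080/1.7116 = 0.9979.
Δ = 1.7080 − 0.9979 = 0.7101.
(The classical prediction exceeds c; the relativistic result does not.)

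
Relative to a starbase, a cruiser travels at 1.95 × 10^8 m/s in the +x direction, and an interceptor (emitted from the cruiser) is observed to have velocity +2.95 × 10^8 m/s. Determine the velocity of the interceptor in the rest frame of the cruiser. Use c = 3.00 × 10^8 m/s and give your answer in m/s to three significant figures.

v = 0.650c, u = 0.983c.
Invert the composition law: u' = (u − v)/(1 − uv/c²).
u' = (0.983 − 0.650) / (1 − (0.983)(0.650)) = 0.3333/0.3608 = 0.9238.
u' = 0.9238 × 3.00 × 10^8 m/s.

+2.77 × 10^8 m/s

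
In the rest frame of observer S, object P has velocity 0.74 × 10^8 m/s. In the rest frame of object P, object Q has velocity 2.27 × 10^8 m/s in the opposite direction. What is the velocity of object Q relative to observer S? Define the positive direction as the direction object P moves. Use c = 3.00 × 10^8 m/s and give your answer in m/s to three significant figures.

In units of c (dividing by 3.00 × 10^8 m/s): v = 0.247, u' = -0.757.
u = (u' + v)/(1 + u'v/c²):
u = (-0.757 + 0.247) / (1 + (-0.757)·0.247) = -0.5100/0.8134 = -0.6270
Converting back: u = -0.6270 × 3.00 × 10^8 m/s.

-1.88 × 10^8 m/s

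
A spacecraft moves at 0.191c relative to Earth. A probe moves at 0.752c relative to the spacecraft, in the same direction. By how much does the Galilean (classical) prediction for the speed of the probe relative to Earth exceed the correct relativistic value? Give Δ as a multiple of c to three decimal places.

Δ = 0.118c

Galilean: u_cl = 0.752 + 0.191 = 0.9430.
Relativistic: u_rel = (0.752 + 0.191) / (1 + 0.752·0.191) = 0.9430/1.1436 = 0.8246.
Δ = 0.9430 − 0.8246 = 0.1184.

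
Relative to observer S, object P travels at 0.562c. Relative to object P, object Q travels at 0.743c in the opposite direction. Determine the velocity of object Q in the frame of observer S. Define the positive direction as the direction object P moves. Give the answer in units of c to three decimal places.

With v = 0.562 and u' = -0.743 (in units of c),
u = (u' + v)/(1 + u'v/c²):
u = (-0.743 + 0.562) / (1 + (-0.743)·0.562) = -0.1810/0.5824 = -0.3108

-0.311c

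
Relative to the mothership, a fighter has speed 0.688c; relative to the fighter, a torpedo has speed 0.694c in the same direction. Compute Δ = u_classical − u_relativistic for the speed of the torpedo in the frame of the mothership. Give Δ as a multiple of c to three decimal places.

Δ = 0.447c

Galilean: u_cl = 0.694 + 0.688 = 1.3820.
Relativistic: u_rel = (0.694 + 0.688) / (1 + 0.694·0.688) = 1.3820/1.4775 = 0.9354.
Δ = 1.3820 − 0.9354 = 0.4466.
(The classical prediction exceeds c; the relativistic result does not.)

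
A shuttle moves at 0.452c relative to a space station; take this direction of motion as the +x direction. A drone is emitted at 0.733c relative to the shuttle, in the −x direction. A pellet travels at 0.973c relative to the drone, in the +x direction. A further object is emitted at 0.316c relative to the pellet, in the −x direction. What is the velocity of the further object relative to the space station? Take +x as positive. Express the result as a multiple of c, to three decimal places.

Apply u = (u' + v)/(1 + u'v/c²) successively, working outward toward the space station.
Start: velocity of the shuttle relative to the space station = 0.4520c.
Compose with the drone (u' = -0.733 in the shuttle frame): u_1 = (-0.733 + 0.452) / (1 + (-0.733)·0.452) = -0.2810/0.6687 = -0.4202.
Compose with the pellet (u' = 0.973 in the drone frame): u_2 = (0.973 + (-0.420)) / (1 + 0.973·(-0.420)) = 0.5528/0.5911 = 0.9351.
Compose with the further object (u' = -0.316 in the pellet frame): u_3 = (-0.316 + 0.935) / (1 + (-0.316)·0.935) = 0.6191/0.7045 = 0.8788.

+0.879c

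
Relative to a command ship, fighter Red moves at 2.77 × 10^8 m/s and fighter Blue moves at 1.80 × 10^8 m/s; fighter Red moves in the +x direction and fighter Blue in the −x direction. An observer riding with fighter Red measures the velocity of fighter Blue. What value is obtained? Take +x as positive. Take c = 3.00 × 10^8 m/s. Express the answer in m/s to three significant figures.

-2.94 × 10^8 m/s

β_A = 0.923, β_B = -0.600 (dividing each by c = 3.00 × 10^8 m/s).
Transform to A's frame with the inverse velocity-addition law: u' = (u − v)/(1 − uv/c²), taking u = β_B and v = β_A.
u' = (-0.600 − 0.923) / (1 − (0.923)(-0.600)) = -1.5233/1.5540 = -0.9803.
u' = -0.9803 × 3.00 × 10^8 m/s.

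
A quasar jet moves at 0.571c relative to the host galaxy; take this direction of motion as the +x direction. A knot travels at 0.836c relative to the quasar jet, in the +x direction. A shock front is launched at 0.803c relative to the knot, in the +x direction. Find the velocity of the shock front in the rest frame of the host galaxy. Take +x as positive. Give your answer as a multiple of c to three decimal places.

0.995c

Apply u = (u' + v)/(1 + u'v/c²) successively, working outward toward the host galaxy.
Start: velocity of the quasar jet relative to the host galaxy = 0.5710c.
Compose with the knot (u' = 0.836 in the quasar jet frame): u_1 = (0.836 + 0.571) / (1 + 0.836·0.571) = 1.4070/1.4774 = 0.9524.
Compose with the shock front (u' = 0.803 in the knot frame): u_2 = (0.803 + 0.952) / (1 + 0.803·0.952) = 1.7554/1.7648 = 0.9947.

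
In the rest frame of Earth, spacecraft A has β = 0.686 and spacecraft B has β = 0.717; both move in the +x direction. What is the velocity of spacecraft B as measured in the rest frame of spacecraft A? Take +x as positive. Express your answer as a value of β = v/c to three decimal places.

β = +0.061

β_A = 0.686, β_B = 0.717.
Transform to A's frame with the inverse velocity-addition law: u' = (u − v)/(1 − uv/c²), taking u = β_B and v = β_A.
u' = (0.717 − 0.686) / (1 − (0.686)(0.717)) = 0.0310/0.5081 = 0.0610.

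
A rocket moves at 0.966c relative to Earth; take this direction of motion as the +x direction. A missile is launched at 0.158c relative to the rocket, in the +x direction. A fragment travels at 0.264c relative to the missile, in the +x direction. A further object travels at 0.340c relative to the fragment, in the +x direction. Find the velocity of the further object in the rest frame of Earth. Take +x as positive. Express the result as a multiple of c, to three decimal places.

Apply u = (u' + v)/(1 + u'v/c²) successively, working outward toward Earth.
Start: velocity of the rocket relative to Earth = 0.9660c.
Compose with the missile (u' = 0.158 in the rocket frame): u_1 = (0.158 + 0.966) / (1 + 0.158·0.966) = 1.1240/1.1526 = 0.9752.
Compose with the fragment (u' = 0.264 in the missile frame): u_2 = (0.264 + 0.975) / (1 + 0.264·0.975) = 1.2392/1.2574 = 0.9855.
Compose with the further object (u' = 0.340 in the fragment frame): u_3 = (0.340 + 0.985) / (1 + 0.340·0.985) = 1.3255/1.3351 = 0.9928.

0.993c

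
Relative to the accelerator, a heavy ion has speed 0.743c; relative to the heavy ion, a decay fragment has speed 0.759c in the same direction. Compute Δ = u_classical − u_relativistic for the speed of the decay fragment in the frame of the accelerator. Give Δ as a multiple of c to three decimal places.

Δ = 0.542c

Galilean: u_cl = 0.759 + 0.743 = 1.5020.
Relativistic: u_rel = (0.759 + 0.743) / (1 + 0.759·0.743) = 1.5020/1.5639 = 0.9604.
Δ = 1.5020 − 0.9604 = 0.5416.
(The classical prediction exceeds c; the relativistic result does not.)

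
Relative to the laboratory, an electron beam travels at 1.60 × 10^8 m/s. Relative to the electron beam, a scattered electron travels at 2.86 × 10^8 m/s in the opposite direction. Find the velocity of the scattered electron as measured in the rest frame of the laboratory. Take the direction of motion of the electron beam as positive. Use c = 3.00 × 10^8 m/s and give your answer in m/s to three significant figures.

In units of c (dividing by 3.00 × 10^8 m/s): v = 0.533, u' = -0.953.
u = (u' + v)/(1 + u'v/c²):
u = (-0.953 + 0.533) / (1 + (-0.953)·0.533) = -0.4200/0.4916 = -0.8544
Converting back: u = -0.8544 × 3.00 × 10^8 m/s.

-2.56 × 10^8 m/s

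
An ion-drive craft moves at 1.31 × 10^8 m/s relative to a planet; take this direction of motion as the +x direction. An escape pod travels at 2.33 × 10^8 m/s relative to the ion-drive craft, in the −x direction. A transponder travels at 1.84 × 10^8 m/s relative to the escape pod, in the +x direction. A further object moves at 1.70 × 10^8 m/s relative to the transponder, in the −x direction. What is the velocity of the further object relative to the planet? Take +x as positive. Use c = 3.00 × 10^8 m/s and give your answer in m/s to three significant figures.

Apply u = (u' + v)/(1 + u'v/c²) successively, working outward toward the planet.
(Dividing each given speed by c = 3.00 × 10^8 m/s to work in units of c.)
Start: velocity of the ion-drive craft relative to the planet = 0.4367c.
Compose with the escape pod (u' = -0.777 in the ion-drive craft frame): u_1 = (-0.777 + 0.437) / (1 + (-0.777)·0.437) = -0.3400/0.6609 = -0.5145.
Compose with the transponder (u' = 0.613 in the escape pod frame): u_2 = (0.613 + (-0.514)) / (1 + 0.613·(-0.514)) = 0.0988/0.6844 = 0.1444.
Compose with the further object (u' = -0.567 in the transponder frame): u_3 = (-0.567 + 0.144) / (1 + (-0.567)·0.144) = -0.4222/0.9182 = -0.4599.
So u = -0.4599 × 3.00 × 10^8 m/s.

-1.38 × 10^8 m/s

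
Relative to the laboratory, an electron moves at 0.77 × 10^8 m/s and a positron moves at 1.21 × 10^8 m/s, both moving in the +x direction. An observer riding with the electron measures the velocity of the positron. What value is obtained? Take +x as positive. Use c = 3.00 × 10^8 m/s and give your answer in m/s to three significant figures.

β_A = 0.257, β_B = 0.403 (dividing each by c = 3.00 × 10^8 m/s).
Transform to A's frame with the inverse velocity-addition law: u' = (u − v)/(1 − uv/c²), taking u = β_B and v = β_A.
u' = (0.403 − 0.257) / (1 − (0.257)(0.403)) = 0.1467/0.8965 = 0.1636.
u' = 0.1636 × 3.00 × 10^8 m/s.

+4.91 × 10^7 m/s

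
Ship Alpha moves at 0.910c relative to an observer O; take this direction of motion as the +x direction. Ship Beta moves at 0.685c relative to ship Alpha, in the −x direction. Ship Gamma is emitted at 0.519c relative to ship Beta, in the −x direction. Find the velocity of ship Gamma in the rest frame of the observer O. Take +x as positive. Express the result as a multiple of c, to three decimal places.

Apply u = (u' + v)/(1 + u'v/c²) successively, working outward toward the observer O.
Start: velocity of ship Alpha relative to the observer O = 0.9100c.
Compose with ship Beta (u' = -0.685 in ship Alpha frame): u_1 = (-0.685 + 0.910) / (1 + (-0.685)·0.910) = 0.2250/0.3766 = 0.5974.
Compose with ship Gamma (u' = -0.519 in ship Beta frame): u_2 = (-0.519 + 0.597) / (1 + (-0.519)·0.597) = 0.0784/0.6900 = 0.1136.

+0.114c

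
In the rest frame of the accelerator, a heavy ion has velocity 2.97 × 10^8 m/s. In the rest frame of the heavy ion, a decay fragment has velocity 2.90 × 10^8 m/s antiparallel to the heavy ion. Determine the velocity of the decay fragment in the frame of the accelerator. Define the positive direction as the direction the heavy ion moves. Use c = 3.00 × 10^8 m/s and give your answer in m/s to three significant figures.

+1.63 × 10^8 m/s

In units of c (dividing by 3.00 × 10^8 m/s): v = 0.990, u' = -0.967.
u = (u' + v)/(1 + u'v/c²):
u = (-0.967 + 0.990) / (1 + (-0.967)·0.990) = 0.0233/0.0430 = 0.5426
Converting back: u = 0.5426 × 3.00 × 10^8 m/s.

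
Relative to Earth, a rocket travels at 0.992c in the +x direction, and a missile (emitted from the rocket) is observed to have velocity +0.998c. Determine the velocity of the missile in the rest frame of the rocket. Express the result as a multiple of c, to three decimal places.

Invert the composition law: u' = (u − v)/(1 − uv/c²).
u' = (0.998 − 0.992) / (1 − (0.998)(0.992)) = 0.0060/0.0100 = 0.6010.

+0.601c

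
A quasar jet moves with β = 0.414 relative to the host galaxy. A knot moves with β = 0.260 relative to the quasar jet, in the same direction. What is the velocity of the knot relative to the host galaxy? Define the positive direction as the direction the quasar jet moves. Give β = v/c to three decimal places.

With v = 0.414 and u' = 0.260 (in units of c),
u = (u' + v)/(1 + u'v/c²):
u = (0.260 + 0.414) / (1 + 0.260·0.414) = 0.6740/1.1076 = 0.6085

β = 0.609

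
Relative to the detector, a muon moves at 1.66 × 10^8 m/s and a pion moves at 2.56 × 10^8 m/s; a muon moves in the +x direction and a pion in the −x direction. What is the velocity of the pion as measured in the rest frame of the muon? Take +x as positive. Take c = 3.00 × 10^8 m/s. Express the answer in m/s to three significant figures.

β_A = 0.553, β_B = -0.853 (dividing each by c = 3.00 × 10^8 m/s).
Transform to A's frame with the inverse velocity-addition law: u' = (u − v)/(1 − uv/c²), taking u = β_B and v = β_A.
u' = (-0.853 − 0.553) / (1 − (0.553)(-0.853)) = -1.4067/1.4722 = -0.9555.
u' = -0.9555 × 3.00 × 10^8 m/s.

-2.87 × 10^8 m/s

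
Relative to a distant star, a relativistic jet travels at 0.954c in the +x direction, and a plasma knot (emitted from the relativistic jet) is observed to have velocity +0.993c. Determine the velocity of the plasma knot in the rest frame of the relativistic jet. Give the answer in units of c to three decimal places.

Invert the composition law: u' = (u − v)/(1 − uv/c²).
u' = (0.993 − 0.954) / (1 − (0.993)(0.954)) = 0.0390/0.0527 = 0.7403.

+0.740c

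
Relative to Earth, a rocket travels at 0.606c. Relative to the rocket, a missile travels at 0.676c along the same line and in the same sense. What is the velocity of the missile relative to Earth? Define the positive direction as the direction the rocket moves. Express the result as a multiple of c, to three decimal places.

0.909c

With v = 0.606 and u' = 0.676 (in units of c),
u = (u' + v)/(1 + u'v/c²):
u = (0.676 + 0.606) / (1 + 0.676·0.606) = 1.2820/1.4097 = 0.9094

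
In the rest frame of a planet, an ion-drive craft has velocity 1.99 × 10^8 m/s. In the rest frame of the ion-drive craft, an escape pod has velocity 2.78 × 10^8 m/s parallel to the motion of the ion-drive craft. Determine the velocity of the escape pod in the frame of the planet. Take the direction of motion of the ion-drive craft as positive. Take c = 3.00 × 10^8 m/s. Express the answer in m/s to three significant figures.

In units of c (dividing by 3.00 × 10^8 m/s): v = 0.663, u' = 0.927.
u = (u' + v)/(1 + u'v/c²):
u = (0.927 + 0.663) / (1 + 0.927·0.663) = 1.5900/1.6147 = 0.9847
(Galilean addition would give +1.590c, exceeding c.)
Converting back: u = 0.9847 × 3.00 × 10^8 m/s.

2.95 × 10^8 m/s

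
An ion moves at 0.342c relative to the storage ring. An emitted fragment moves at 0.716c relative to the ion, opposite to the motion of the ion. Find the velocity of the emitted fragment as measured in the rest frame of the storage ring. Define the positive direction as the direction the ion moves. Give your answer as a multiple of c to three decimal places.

With v = 0.342 and u' = -0.716 (in units of c),
u = (u' + v)/(1 + u'v/c²):
u = (-0.716 + 0.342) / (1 + (-0.716)·0.342) = -0.3740/0.7551 = -0.4953

-0.495c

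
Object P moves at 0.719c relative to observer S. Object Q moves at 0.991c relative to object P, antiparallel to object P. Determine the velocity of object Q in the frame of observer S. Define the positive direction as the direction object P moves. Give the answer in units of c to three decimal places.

With v = 0.719 and u' = -0.991 (in units of c),
u = (u' + v)/(1 + u'v/c²):
u = (-0.991 + 0.719) / (1 + (-0.991)·0.719) = -0.2720/0.2875 = -0.9462

-0.946c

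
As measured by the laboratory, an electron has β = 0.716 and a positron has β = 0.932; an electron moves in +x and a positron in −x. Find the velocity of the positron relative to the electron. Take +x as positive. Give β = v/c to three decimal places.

β = -0.988

β_A = 0.716, β_B = -0.932.
Transform to A's frame with the inverse velocity-addition law: u' = (u − v)/(1 − uv/c²), taking u = β_B and v = β_A.
u' = (-0.932 − 0.716) / (1 − (0.716)(-0.932)) = -1.6480/1.6673 = -0.9884.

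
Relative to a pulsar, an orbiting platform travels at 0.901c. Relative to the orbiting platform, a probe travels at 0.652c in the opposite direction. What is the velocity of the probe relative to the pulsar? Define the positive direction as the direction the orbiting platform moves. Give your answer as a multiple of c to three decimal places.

With v = 0.901 and u' = -0.652 (in units of c),
u = (u' + v)/(1 + u'v/c²):
u = (-0.652 + 0.901) / (1 + (-0.652)·0.901) = 0.2490/0.4125 = 0.6036

+0.604c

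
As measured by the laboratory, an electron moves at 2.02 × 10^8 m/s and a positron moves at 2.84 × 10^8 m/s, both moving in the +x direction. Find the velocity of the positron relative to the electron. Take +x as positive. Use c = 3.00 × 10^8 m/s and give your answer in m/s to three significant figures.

β_A = 0.673, β_B = 0.947 (dividing each by c = 3.00 × 10^8 m/s).
Transform to A's frame with the inverse velocity-addition law: u' = (u − v)/(1 − uv/c²), taking u = β_B and v = β_A.
u' = (0.947 − 0.673) / (1 − (0.673)(0.947)) = 0.2733/0.3626 = 0.7539.
u' = 0.7539 × 3.00 × 10^8 m/s.

+2.26 × 10^8 m/s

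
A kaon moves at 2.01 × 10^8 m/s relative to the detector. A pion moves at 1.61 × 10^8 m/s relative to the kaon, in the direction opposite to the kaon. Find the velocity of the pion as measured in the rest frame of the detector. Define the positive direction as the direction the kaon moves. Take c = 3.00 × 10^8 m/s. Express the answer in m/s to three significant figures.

+6.25 × 10^7 m/s

In units of c (dividing by 3.00 × 10^8 m/s): v = 0.670, u' = -0.537.
u = (u' + v)/(1 + u'v/c²):
u = (-0.537 + 0.670) / (1 + (-0.537)·0.670) = 0.1333/0.6404 = 0.2082
(Galilean addition would give +0.133c.)
Converting back: u = 0.2082 × 3.00 × 10^8 m/s.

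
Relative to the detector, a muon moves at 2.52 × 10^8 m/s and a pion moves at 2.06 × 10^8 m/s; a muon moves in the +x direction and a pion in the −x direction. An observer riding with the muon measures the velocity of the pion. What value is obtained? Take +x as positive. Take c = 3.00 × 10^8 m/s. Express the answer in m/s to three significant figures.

β_A = 0.840, β_B = -0.687 (dividing each by c = 3.00 × 10^8 m/s).
Transform to A's frame with the inverse velocity-addition law: u' = (u − v)/(1 − uv/c²), taking u = β_B and v = β_A.
u' = (-0.687 − 0.840) / (1 − (0.840)(-0.687)) = -1.5267/1.5768 = -0.9682.
u' = -0.9682 × 3.00 × 10^8 m/s.

-2.90 × 10^8 m/s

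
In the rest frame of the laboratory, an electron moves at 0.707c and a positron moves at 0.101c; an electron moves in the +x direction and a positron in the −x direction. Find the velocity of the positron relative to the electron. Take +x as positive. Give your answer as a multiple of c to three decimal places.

-0.754c

β_A = 0.707, β_B = -0.101.
Transform to A's frame with the inverse velocity-addition law: u' = (u − v)/(1 − uv/c²), taking u = β_B and v = β_A.
u' = (-0.101 − 0.707) / (1 − (0.707)(-0.101)) = -0.8080/1.0714 = -0.7541.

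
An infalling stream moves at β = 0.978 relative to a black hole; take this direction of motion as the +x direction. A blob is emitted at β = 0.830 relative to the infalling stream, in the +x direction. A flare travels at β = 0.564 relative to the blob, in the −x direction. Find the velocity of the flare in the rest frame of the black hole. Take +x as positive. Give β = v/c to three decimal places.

Apply u = (u' + v)/(1 + u'v/c²) successively, working outward toward the black hole.
Start: velocity of the infalling stream relative to the black hole = 0.9780c.
Compose with the blob (u' = 0.830 in the infalling stream frame): u_1 = (0.830 + 0.978) / (1 + 0.830·0.978) = 1.8080/1.8117 = 0.9979.
Compose with the flare (u' = -0.564 in the blob frame): u_2 = (-0.564 + 0.998) / (1 + (-0.564)·0.998) = 0.4339/0.4372 = 0.9926.

β = +0.993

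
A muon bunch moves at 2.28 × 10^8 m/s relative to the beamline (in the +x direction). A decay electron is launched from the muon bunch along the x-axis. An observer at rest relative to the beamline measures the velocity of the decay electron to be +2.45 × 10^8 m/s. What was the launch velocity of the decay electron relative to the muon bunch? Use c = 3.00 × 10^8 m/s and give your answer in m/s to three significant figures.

+4.48 × 10^7 m/s

v = 0.760c, u = 0.817c.
Invert the composition law: u' = (u − v)/(1 − uv/c²).
u' = (0.817 − 0.760) / (1 − (0.817)(0.760)) = 0.0567/0.3793 = 0.1494.
u' = 0.1494 × 3.00 × 10^8 m/s.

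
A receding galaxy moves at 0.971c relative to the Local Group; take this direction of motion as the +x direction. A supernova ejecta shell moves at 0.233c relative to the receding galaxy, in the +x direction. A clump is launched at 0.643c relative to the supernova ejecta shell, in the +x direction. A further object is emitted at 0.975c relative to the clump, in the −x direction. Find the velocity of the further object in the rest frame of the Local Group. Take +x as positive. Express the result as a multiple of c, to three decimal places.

Apply u = (u' + v)/(1 + u'v/c²) successively, working outward toward the Local Group.
Start: velocity of the receding galaxy relative to the Local Group = 0.9710c.
Compose with the supernova ejecta shell (u' = 0.233 in the receding galaxy frame): u_1 = (0.233 + 0.971) / (1 + 0.233·0.971) = 1.2040/1.2262 = 0.9819.
Compose with the clump (u' = 0.643 in the supernova ejecta shell frame): u_2 = (0.643 + 0.982) / (1 + 0.643·0.982) = 1.6249/1.6313 = 0.9960.
Compose with the further object (u' = -0.975 in the clump frame): u_3 = (-0.975 + 0.996) / (1 + (-0.975)·0.996) = 0.0210/0.0289 = 0.7284.

+0.728c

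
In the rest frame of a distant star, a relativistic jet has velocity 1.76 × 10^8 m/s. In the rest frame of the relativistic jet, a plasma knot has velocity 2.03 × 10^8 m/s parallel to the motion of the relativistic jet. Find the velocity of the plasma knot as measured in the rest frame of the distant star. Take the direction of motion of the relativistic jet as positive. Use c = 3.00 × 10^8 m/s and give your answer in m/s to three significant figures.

In units of c (dividing by 3.00 × 10^8 m/s): v = 0.587, u' = 0.677.
u = (u' + v)/(1 + u'v/c²):
u = (0.677 + 0.587) / (1 + 0.677·0.587) = 1.2633/1.3970 = 0.9043
(Galilean addition would give +1.263c, exceeding c.)
Converting back: u = 0.9043 × 3.00 × 10^8 m/s.

2.71 × 10^8 m/s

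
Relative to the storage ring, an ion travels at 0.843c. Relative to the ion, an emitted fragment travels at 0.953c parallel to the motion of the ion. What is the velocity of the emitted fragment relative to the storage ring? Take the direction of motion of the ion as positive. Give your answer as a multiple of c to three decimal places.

0.996c

With v = 0.843 and u' = 0.953 (in units of c),
u = (u' + v)/(1 + u'v/c²):
u = (0.953 + 0.843) / (1 + 0.953·0.843) = 1.7960/1.8034 = 0.9959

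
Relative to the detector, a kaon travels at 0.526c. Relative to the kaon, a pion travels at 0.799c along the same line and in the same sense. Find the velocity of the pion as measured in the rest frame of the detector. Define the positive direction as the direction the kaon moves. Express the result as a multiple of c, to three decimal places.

0.933c

With v = 0.526 and u' = 0.799 (in units of c),
u = (u' + v)/(1 + u'v/c²):
u = (0.799 + 0.526) / (1 + 0.799·0.526) = 1.3250/1.4203 = 0.9329
(Galilean addition would give +1.325c, exceeding c.)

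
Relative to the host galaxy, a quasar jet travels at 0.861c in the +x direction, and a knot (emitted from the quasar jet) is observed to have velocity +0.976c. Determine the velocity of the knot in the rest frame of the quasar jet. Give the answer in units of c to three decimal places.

+0.720c

Invert the composition law: u' = (u − v)/(1 − uv/c²).
u' = (0.976 − 0.861) / (1 − (0.976)(0.861)) = 0.1150/0.1597 = 0.7203.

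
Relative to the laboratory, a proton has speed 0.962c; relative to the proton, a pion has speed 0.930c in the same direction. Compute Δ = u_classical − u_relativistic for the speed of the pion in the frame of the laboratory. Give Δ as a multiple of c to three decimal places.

Δ = 0.893c

Galilean: u_cl = 0.930 + 0.962 = 1.8920.
Relativistic: u_rel = (0.930 + 0.962) / (1 + 0.930·0.962) = 1.8920/1.8947 = 0.9986.
Δ = 1.8920 − 0.9986 = 0.8934.
(The classical prediction exceeds c; the relativistic result does not.)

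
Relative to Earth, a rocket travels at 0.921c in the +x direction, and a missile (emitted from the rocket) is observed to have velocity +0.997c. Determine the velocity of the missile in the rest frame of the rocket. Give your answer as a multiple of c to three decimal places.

Invert the composition law: u' = (u − v)/(1 − uv/c²).
u' = (0.997 − 0.921) / (1 − (0.997)(0.921)) = 0.0760/0.0818 = 0.9295.

+0.930c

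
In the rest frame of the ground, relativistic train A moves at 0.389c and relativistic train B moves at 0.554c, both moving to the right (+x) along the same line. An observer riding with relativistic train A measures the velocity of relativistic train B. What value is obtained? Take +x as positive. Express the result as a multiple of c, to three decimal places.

β_A = 0.389, β_B = 0.554.
Transform to A's frame with the inverse velocity-addition law: u' = (u − v)/(1 − uv/c²), taking u = β_B and v = β_A.
u' = (0.554 − 0.389) / (1 − (0.389)(0.554)) = 0.1650/0.7845 = 0.2103.

+0.210c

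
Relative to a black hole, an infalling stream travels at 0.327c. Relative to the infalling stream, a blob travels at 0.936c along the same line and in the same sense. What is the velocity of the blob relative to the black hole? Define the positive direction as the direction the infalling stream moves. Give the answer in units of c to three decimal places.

0.967c

With v = 0.327 and u' = 0.936 (in units of c),
u = (u' + v)/(1 + u'v/c²):
u = (0.936 + 0.327) / (1 + 0.936·0.327) = 1.2630/1.3061 = 0.9670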